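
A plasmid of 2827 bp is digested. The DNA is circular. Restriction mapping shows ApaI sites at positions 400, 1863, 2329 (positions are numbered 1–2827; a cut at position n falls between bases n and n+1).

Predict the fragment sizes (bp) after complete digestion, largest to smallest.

1463, 898, 466 bp

Circular molecule, 3 cuts → 3 fragments:
  1863 − 400 = 1463 bp
  2329 − 1863 = 466 bp
  wrap: 2827 − 2329 + 400 = 898 bp
Sorted largest to smallest: 1463, 898, 466 bp.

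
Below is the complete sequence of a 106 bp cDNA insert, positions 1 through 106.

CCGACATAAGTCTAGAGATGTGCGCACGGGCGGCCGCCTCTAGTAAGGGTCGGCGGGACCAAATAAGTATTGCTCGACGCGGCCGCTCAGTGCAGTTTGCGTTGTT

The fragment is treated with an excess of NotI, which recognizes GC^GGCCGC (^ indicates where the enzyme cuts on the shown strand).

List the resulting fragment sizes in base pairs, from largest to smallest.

49, 31, 26 bp

NotI sites (GCGGCCGC) start at positions 30, 79.
NotI cuts after base 2 of each site, so after positions 31, 80.
Linear molecule, 2 cuts → 3 fragments:
  1–31 → 31 bp
  32–80 → 49 bp
  81–106 → 26 bp
Sorted largest to smallest: 49, 31, 26 bp.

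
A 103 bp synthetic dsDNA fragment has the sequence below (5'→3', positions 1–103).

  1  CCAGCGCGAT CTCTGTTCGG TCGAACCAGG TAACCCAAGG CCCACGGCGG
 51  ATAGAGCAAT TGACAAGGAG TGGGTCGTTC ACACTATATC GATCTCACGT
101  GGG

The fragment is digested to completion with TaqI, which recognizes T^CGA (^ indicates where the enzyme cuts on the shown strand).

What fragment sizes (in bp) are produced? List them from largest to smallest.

68, 21, 14 bp

TaqI sites (TCGA) start at positions 21, 89.
TaqI cuts after the first base of each site, so after positions 21, 89.
Linear molecule, 2 cuts → 3 fragments:
  1–21 → 21 bp
  22–89 → 68 bp
  90–103 → 14 bp
Sorted largest to smallest: 68, 21, 14 bp.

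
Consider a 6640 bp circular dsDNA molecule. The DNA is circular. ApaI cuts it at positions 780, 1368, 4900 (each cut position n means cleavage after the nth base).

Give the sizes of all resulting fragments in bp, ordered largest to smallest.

3532, 2520, 588 bp

Circular molecule, 3 cuts → 3 fragments:
  1368 − 780 = 588 bp
  4900 − 1368 = 3532 bp
  wrap: 6640 − 4900 + 780 = 2520 bp
Sorted largest to smallest: 3532, 2520, 588 bp.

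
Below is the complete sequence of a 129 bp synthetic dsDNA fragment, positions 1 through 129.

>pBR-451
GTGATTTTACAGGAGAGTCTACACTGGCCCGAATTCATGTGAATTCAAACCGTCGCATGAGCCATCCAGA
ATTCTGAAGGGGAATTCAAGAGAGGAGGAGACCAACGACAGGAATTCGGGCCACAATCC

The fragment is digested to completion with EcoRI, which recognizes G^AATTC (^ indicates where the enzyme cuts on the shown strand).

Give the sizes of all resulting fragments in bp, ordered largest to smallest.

EcoRI sites (GAATTC) start at positions 31, 41, 69, 82, 112.
EcoRI cuts after the first base of each site, so after positions 31, 41, 69, 82, 112.
Linear molecule, 5 cuts → 6 fragments:
  1–31 → 31 bp
  32–41 → 10 bp
  42–69 → 28 bp
  70–82 → 13 bp
  83–112 → 30 bp
  113–129 → 17 bp
Sorted largest to smallest: 31, 30, 28, 17, 13, 10 bp.

31, 30, 28, 17, 13, 10 bp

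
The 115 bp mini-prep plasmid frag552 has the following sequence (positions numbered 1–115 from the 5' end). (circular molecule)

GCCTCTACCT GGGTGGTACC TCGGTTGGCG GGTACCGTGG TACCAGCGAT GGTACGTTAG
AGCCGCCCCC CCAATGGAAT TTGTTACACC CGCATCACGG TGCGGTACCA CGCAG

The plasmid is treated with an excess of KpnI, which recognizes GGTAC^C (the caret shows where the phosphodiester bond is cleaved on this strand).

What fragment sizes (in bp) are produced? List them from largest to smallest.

65, 26, 16, 8 bp

KpnI sites (GGTACC) start at positions 15, 31, 39, 104.
KpnI cuts after base 5 of each site (before the last base), so after positions 19, 35, 43, 108.
Circular molecule, 4 cuts → 4 fragments:
  20–35 → 16 bp
  36–43 → 8 bp
  44–108 → 65 bp
  109–115 then 1–19 → 7 + 19 = 26 bp
Sorted largest to smallest: 65, 26, 16, 8 bp.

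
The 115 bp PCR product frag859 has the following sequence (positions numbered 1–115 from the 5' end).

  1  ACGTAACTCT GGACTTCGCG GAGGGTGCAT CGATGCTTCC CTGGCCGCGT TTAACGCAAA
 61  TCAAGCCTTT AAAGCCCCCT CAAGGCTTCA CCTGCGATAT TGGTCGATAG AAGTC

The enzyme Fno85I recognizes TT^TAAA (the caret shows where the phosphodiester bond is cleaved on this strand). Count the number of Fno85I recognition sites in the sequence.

TTTAAA occurs starting at position 68.
Fno85I cuts at 1 site.

1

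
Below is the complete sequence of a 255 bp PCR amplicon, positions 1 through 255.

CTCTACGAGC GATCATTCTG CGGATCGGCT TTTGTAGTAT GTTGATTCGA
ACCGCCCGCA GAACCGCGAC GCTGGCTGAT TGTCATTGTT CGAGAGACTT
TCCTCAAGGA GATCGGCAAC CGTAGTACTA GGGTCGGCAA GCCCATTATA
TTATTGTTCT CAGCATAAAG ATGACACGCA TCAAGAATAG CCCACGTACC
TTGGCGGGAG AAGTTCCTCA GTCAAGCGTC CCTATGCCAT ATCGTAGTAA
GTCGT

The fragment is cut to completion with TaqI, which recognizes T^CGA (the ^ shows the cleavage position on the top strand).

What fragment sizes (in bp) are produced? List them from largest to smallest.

TaqI sites (TCGA) start at positions 47, 90.
TaqI cuts after the first base of each site, so after positions 47, 90.
Linear molecule, 2 cuts → 3 fragments:
  1–47 → 47 bp
  48–90 → 43 bp
  91–255 → 165 bp
Sorted largest to smallest: 165, 47, 43 bp.

165, 47, 43 bp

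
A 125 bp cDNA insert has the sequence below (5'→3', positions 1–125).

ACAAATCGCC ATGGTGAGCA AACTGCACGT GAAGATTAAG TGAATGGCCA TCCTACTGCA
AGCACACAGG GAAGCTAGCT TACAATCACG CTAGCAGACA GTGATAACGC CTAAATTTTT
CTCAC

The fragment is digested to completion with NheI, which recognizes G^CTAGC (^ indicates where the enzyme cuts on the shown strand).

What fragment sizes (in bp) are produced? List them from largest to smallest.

74, 35, 16 bp

NheI sites (GCTAGC) start at positions 74, 90.
NheI cuts after the first base of each site, so after positions 74, 90.
Linear molecule, 2 cuts → 3 fragments:
  1–74 → 74 bp
  75–90 → 16 bp
  91–125 → 35 bp
Sorted largest to smallest: 74, 35, 16 bp.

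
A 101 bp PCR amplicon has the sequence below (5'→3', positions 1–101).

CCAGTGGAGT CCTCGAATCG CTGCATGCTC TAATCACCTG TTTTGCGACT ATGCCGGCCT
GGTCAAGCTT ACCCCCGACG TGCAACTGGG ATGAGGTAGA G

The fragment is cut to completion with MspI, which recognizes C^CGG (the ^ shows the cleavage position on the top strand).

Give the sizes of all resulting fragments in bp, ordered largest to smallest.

54, 47 bp

The MspI site (CCGG) starts at position 54.
MspI cuts after the first base of each site, so after position 54.
Linear molecule, 1 cut → 2 fragments:
  1–54 → 54 bp
  55–101 → 47 bp
Sorted largest to smallest: 54, 47 bp.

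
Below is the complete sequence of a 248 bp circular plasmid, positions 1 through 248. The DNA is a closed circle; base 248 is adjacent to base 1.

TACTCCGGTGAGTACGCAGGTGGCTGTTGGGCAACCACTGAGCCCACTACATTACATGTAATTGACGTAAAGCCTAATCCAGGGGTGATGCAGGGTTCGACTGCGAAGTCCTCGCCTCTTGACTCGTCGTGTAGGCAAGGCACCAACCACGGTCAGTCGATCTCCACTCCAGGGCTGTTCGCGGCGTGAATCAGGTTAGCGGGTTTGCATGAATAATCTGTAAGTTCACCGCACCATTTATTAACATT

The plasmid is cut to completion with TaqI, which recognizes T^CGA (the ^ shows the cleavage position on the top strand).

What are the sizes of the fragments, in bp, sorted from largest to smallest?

188, 60 bp

TaqI sites (TCGA) start at positions 97, 157.
TaqI cuts after the first base of each site, so after positions 97, 157.
Circular molecule, 2 cuts → 2 fragments:
  98–157 → 60 bp
  158–248 then 1–97 → 91 + 97 = 188 bp
Sorted largest to smallest: 188, 60 bp.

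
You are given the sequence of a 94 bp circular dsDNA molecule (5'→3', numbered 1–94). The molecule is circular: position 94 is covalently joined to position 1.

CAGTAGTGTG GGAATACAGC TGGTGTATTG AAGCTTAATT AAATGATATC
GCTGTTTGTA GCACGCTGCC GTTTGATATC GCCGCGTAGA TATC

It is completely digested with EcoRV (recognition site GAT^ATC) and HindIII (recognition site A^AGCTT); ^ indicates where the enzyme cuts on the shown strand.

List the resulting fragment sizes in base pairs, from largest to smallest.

34, 30, 16, 14 bp

EcoRV sites (GATATC) start at positions 45, 75, 89.
EcoRV cuts after base 3 of each site, so after positions 47, 77, 91.
The HindIII site (AAGCTT) starts at position 31.
HindIII cuts after the first base of each site, so after position 31.
Combined cut positions: 31, 47, 77, 91.
Circular molecule, 4 cuts → 4 fragments:
  32–47 → 16 bp
  48–77 → 30 bp
  78–91 → 14 bp
  92–94 then 1–31 → 3 + 31 = 34 bp
Sorted largest to smallest: 34, 30, 16, 14 bp.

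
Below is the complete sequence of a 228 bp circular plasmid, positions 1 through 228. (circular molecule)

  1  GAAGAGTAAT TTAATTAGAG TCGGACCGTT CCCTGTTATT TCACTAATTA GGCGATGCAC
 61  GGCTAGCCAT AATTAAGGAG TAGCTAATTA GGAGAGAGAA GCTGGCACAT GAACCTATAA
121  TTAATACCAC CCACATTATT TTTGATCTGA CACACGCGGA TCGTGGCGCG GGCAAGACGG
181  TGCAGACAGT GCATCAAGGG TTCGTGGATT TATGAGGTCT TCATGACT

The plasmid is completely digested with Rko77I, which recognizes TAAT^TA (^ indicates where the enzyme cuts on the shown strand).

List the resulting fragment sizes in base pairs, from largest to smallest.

122, 33, 33, 25, 15 bp

Rko77I sites (TAATTA) start at positions 12, 45, 70, 85, 118.
Rko77I cuts after base 4 of each site, so after positions 15, 48, 73, 88, 121.
Circular molecule, 5 cuts → 5 fragments:
  16–48 → 33 bp
  49–73 → 25 bp
  74–88 → 15 bp
  89–121 → 33 bp
  122–228 then 1–15 → 107 + 15 = 122 bp
Sorted largest to smallest: 122, 33, 33, 25, 15 bp.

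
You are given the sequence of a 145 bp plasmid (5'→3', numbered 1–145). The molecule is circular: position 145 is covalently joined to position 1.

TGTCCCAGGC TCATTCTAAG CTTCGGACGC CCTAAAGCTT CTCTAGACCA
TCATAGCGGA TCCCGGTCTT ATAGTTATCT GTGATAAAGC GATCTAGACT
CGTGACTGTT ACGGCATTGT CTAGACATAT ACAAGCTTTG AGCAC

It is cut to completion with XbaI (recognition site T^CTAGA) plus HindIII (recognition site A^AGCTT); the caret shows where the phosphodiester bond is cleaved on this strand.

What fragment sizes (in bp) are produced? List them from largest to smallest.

51, 30, 27, 17, 13, 7 bp

XbaI sites (TCTAGA) start at positions 42, 93, 120.
XbaI cuts after the first base of each site, so after positions 42, 93, 120.
HindIII sites (AAGCTT) start at positions 18, 35, 133.
HindIII cuts after the first base of each site, so after positions 18, 35, 133.
Combined cut positions: 18, 35, 42, 93, 120, 133.
Circular molecule, 6 cuts → 6 fragments:
  19–35 → 17 bp
  36–42 → 7 bp
  43–93 → 51 bp
  94–120 → 27 bp
  121–133 → 13 bp
  134–145 then 1–18 → 12 + 18 = 30 bp
Sorted largest to smallest: 51, 30, 27, 17, 13, 7 bp.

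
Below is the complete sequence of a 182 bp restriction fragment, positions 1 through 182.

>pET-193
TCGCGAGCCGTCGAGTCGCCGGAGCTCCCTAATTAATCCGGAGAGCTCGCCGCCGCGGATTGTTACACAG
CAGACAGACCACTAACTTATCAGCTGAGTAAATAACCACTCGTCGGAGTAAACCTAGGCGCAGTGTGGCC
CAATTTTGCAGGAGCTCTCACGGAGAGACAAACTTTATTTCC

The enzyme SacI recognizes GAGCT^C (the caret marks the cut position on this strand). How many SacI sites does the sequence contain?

3

GAGCTC occurs starting at positions 22, 43, 152.
SacI cuts at 3 sites.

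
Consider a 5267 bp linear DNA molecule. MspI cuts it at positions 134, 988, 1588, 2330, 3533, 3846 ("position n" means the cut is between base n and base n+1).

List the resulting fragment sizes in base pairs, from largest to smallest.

1421, 1203, 854, 742, 600, 313, 134 bp

Linear molecule, 6 cuts → 7 fragments:
  134 − 0 = 134 bp
  988 − 134 = 854 bp
  1588 − 988 = 600 bp
  2330 − 1588 = 742 bp
  3533 − 2330 = 1203 bp
  3846 − 3533 = 313 bp
  5267 − 3846 = 1421 bp
Sorted largest to smallest: 1421, 1203, 854, 742, 600, 313, 134 bp.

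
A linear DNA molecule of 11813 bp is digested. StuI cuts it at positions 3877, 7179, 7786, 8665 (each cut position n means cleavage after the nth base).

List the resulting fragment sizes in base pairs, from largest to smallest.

Linear molecule, 4 cuts → 5 fragments:
  3877 − 0 = 3877 bp
  7179 − 3877 = 3302 bp
  7786 − 7179 = 607 bp
  8665 − 7786 = 879 bp
  11813 − 8665 = 3148 bp
Sorted largest to smallest: 3877, 3302, 3148, 879, 607 bp.

3877, 3302, 3148, 879, 607 bp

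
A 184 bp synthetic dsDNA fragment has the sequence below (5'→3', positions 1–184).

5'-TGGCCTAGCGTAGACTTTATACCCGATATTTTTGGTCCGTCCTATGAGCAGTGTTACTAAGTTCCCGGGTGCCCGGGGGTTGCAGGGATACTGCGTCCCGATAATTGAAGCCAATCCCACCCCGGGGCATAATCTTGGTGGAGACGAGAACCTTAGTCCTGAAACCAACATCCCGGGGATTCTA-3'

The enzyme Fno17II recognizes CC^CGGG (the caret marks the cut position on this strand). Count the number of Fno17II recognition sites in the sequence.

CCCGGG occurs starting at positions 64, 72, 121, 172.
Fno17II cuts at 4 sites.

4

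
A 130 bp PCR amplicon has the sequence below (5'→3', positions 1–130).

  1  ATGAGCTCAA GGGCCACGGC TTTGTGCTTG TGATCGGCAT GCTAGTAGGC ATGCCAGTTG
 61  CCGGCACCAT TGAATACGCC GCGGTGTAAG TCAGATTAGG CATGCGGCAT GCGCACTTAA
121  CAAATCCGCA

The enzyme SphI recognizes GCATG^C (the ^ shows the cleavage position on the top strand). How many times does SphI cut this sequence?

4

GCATGC occurs starting at positions 37, 49, 100, 107.
SphI cuts at 4 sites.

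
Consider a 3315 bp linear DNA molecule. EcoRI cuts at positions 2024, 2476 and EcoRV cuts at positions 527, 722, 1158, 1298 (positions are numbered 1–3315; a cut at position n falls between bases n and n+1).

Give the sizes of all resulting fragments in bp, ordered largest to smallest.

Combined cut positions (sorted): 527, 722, 1158, 1298, 2024, 2476.
Linear molecule, 6 cuts → 7 fragments:
  527 − 0 = 527 bp
  722 − 527 = 195 bp
  1158 − 722 = 436 bp
  1298 − 1158 = 140 bp
  2024 − 1298 = 726 bp
  2476 − 2024 = 452 bp
  3315 − 2476 = 839 bp
Sorted largest to smallest: 839, 726, 527, 452, 436, 195, 140 bp.

839, 726, 527, 452, 436, 195, 140 bp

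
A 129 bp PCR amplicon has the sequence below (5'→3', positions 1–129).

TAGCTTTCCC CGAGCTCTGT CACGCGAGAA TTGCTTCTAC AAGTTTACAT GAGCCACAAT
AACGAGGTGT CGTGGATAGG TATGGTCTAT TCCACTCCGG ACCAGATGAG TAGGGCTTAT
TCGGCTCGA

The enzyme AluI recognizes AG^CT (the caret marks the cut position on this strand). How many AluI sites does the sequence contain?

AGCT occurs starting at positions 2, 13.
AluI cuts at 2 sites.

2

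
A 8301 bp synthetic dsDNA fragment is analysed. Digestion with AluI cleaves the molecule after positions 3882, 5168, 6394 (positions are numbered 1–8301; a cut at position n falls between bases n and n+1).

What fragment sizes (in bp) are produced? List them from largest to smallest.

3882, 1907, 1286, 1226 bp

Linear molecule, 3 cuts → 4 fragments:
  3882 − 0 = 3882 bp
  5168 − 3882 = 1286 bp
  6394 − 5168 = 1226 bp
  8301 − 6394 = 1907 bp
Sorted largest to smallest: 3882, 1907, 1286, 1226 bp.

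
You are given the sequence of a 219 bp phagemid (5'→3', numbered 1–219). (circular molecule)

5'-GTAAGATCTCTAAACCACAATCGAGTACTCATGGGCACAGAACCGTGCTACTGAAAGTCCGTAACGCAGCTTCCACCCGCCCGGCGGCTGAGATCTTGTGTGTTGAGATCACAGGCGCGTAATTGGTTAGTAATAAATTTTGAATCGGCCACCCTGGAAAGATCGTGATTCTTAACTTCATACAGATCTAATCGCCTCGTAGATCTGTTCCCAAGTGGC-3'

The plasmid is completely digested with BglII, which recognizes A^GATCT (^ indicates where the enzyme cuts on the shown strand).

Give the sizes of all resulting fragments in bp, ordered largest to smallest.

BglII sites (AGATCT) start at positions 4, 91, 184, 201.
BglII cuts after the first base of each site, so after positions 4, 91, 184, 201.
Circular molecule, 4 cuts → 4 fragments:
  5–91 → 87 bp
  92–184 → 93 bp
  185–201 → 17 bp
  202–219 then 1–4 → 18 + 4 = 22 bp
Sorted largest to smallest: 93, 87, 22, 17 bp.

93, 87, 22, 17 bp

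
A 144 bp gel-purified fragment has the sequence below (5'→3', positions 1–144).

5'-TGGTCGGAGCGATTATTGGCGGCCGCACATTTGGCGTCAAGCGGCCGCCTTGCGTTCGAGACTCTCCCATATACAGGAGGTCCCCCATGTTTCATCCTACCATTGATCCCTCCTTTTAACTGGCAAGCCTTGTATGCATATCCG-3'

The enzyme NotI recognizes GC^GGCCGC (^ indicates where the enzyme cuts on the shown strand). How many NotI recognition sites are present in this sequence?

2

GCGGCCGC occurs starting at positions 19, 41.
NotI cuts at 2 sites.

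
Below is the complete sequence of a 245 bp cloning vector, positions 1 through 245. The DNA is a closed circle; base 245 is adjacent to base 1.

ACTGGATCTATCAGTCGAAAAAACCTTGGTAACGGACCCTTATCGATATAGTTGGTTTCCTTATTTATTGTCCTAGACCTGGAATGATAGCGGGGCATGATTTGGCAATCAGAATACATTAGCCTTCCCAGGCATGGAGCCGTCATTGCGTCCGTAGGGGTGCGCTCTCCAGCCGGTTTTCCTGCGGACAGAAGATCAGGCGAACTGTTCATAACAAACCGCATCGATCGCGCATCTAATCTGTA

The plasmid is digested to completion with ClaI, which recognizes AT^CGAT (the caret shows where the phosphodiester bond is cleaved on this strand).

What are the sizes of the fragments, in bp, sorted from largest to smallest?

181, 64 bp

ClaI sites (ATCGAT) start at positions 42, 223.
ClaI cuts after base 2 of each site, so after positions 43, 224.
Circular molecule, 2 cuts → 2 fragments:
  44–224 → 181 bp
  225–245 then 1–43 → 21 + 43 = 64 bp
Sorted largest to smallest: 181, 64 bp.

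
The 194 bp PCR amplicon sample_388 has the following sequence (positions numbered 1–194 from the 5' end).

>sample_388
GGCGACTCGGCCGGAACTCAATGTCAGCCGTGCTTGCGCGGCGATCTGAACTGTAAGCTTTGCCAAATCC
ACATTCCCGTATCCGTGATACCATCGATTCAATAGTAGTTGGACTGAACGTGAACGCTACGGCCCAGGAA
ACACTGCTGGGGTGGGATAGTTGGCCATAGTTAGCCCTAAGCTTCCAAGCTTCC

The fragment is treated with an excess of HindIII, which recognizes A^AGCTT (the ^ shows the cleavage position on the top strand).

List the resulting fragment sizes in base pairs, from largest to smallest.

HindIII sites (AAGCTT) start at positions 55, 179, 187.
HindIII cuts after the first base of each site, so after positions 55, 179, 187.
Linear molecule, 3 cuts → 4 fragments:
  1–55 → 55 bp
  56–179 → 124 bp
  180–187 → 8 bp
  188–194 → 7 bp
Sorted largest to smallest: 124, 55, 8, 7 bp.

124, 55, 8, 7 bp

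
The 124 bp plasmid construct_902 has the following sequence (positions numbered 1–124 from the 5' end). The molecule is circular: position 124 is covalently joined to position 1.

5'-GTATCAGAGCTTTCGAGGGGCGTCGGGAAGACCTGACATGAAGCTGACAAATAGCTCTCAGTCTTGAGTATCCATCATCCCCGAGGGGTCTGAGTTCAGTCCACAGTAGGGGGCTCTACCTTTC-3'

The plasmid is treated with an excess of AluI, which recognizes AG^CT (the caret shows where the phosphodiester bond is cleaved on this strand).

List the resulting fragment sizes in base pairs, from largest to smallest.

79, 34, 11 bp

AluI sites (AGCT) start at positions 8, 42, 53.
AluI cuts after base 2 of each site, so after positions 9, 43, 54.
Circular molecule, 3 cuts → 3 fragments:
  10–43 → 34 bp
  44–54 → 11 bp
  55–124 then 1–9 → 70 + 9 = 79 bp
Sorted largest to smallest: 79, 34, 11 bp.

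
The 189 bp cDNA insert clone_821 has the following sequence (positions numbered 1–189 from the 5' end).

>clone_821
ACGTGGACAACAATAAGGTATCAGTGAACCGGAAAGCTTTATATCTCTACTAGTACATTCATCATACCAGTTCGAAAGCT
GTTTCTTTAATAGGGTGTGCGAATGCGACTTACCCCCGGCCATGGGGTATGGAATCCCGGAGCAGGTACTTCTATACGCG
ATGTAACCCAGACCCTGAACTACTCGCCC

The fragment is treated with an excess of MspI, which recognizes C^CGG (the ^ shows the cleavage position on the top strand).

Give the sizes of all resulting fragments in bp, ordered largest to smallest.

87, 52, 29, 21 bp

MspI sites (CCGG) start at positions 29, 116, 137.
MspI cuts after the first base of each site, so after positions 29, 116, 137.
Linear molecule, 3 cuts → 4 fragments:
  1–29 → 29 bp
  30–116 → 87 bp
  117–137 → 21 bp
  138–189 → 52 bp
Sorted largest to smallest: 87, 52, 29, 21 bp.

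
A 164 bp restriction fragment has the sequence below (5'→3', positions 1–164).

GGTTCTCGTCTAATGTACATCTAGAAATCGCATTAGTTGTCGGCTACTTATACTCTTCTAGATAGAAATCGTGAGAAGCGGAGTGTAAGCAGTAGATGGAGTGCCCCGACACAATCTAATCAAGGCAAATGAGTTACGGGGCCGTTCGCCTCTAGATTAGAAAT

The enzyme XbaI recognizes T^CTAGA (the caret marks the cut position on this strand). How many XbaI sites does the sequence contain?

3

TCTAGA occurs starting at positions 20, 57, 151.
XbaI cuts at 3 sites.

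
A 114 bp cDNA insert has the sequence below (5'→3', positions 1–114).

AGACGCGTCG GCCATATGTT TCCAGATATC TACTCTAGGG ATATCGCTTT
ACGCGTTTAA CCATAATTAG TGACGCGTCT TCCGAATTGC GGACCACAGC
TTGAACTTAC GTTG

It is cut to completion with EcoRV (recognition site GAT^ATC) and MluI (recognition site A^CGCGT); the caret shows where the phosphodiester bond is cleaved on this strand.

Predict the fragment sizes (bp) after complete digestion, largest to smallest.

41, 24, 22, 15, 9, 3 bp

EcoRV sites (GATATC) start at positions 25, 40.
EcoRV cuts after base 3 of each site, so after positions 27, 42.
MluI sites (ACGCGT) start at positions 3, 51, 73.
MluI cuts after the first base of each site, so after positions 3, 51, 73.
Combined cut positions: 3, 27, 42, 51, 73.
Linear molecule, 5 cuts → 6 fragments:
  1–3 → 3 bp
  4–27 → 24 bp
  28–42 → 15 bp
  43–51 → 9 bp
  52–73 → 22 bp
  74–114 → 41 bp
Sorted largest to smallest: 41, 24, 22, 15, 9, 3 bp.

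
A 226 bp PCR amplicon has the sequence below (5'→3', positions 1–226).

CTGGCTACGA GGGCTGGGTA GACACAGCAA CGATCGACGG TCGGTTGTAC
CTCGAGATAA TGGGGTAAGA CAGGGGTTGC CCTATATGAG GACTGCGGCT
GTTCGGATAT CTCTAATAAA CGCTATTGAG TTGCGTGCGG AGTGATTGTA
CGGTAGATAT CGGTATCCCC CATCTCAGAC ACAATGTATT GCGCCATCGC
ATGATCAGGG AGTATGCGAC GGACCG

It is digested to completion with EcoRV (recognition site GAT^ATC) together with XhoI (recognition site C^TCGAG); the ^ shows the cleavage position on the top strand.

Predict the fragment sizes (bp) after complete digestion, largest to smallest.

68, 57, 51, 50 bp

EcoRV sites (GATATC) start at positions 106, 156.
EcoRV cuts after base 3 of each site, so after positions 108, 158.
The XhoI site (CTCGAG) starts at position 51.
XhoI cuts after the first base of each site, so after position 51.
Combined cut positions: 51, 108, 158.
Linear molecule, 3 cuts → 4 fragments:
  1–51 → 51 bp
  52–108 → 57 bp
  109–158 → 50 bp
  159–226 → 68 bp
Sorted largest to smallest: 68, 57, 51, 50 bp.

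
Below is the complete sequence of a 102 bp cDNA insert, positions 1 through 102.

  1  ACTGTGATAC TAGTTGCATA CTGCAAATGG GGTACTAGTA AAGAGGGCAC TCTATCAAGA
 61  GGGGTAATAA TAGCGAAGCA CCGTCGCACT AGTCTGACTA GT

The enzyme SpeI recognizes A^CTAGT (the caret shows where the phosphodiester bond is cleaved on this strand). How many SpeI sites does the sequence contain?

4

ACTAGT occurs starting at positions 9, 34, 88, 97.
SpeI cuts at 4 sites.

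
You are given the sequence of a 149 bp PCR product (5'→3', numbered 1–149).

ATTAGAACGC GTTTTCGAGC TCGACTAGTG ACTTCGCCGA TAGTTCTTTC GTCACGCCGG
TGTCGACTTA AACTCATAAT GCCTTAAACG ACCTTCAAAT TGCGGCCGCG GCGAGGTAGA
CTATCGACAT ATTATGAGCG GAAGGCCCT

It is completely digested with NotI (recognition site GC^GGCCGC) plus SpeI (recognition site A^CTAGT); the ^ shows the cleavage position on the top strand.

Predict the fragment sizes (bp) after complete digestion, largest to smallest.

The NotI site (GCGGCCGC) starts at position 102.
NotI cuts after base 2 of each site, so after position 103.
The SpeI site (ACTAGT) starts at position 24.
SpeI cuts after the first base of each site, so after position 24.
Combined cut positions: 24, 103.
Linear molecule, 2 cuts → 3 fragments:
  1–24 → 24 bp
  25–103 → 79 bp
  104–149 → 46 bp
Sorted largest to smallest: 79, 46, 24 bp.

79, 46, 24 bp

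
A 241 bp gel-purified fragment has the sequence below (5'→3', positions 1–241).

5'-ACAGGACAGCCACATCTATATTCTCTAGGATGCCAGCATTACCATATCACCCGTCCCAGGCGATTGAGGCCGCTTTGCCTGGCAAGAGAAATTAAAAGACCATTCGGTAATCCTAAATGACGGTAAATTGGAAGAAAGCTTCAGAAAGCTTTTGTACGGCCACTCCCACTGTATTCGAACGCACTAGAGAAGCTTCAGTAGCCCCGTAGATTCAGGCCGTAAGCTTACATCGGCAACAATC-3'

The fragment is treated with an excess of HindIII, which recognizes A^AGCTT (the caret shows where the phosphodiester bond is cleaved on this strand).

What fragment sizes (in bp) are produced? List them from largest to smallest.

HindIII sites (AAGCTT) start at positions 136, 146, 190, 221.
HindIII cuts after the first base of each site, so after positions 136, 146, 190, 221.
Linear molecule, 4 cuts → 5 fragments:
  1–136 → 136 bp
  137–146 → 10 bp
  147–190 → 44 bp
  191–221 → 31 bp
  222–241 → 20 bp
Sorted largest to smallest: 136, 44, 31, 20, 10 bp.

136, 44, 31, 20, 10 bp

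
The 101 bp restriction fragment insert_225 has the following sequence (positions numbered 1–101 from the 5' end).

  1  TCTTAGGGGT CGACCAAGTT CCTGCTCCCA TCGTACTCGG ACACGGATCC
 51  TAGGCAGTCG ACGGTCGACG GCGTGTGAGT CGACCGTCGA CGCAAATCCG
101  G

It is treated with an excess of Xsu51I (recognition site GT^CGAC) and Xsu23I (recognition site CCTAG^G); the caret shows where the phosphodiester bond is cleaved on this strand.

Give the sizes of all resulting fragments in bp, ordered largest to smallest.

43, 15, 14, 10, 7, 7, 5 bp

Xsu51I sites (GTCGAC) start at positions 9, 57, 64, 79, 86.
Xsu51I cuts after base 2 of each site, so after positions 10, 58, 65, 80, 87.
The Xsu23I site (CCTAGG) starts at position 49.
Xsu23I cuts after base 5 of each site (before the last base), so after position 53.
Combined cut positions: 10, 53, 58, 65, 80, 87.
Linear molecule, 6 cuts → 7 fragments:
  1–10 → 10 bp
  11–53 → 43 bp
  54–58 → 5 bp
  59–65 → 7 bp
  66–80 → 15 bp
  81–87 → 7 bp
  88–101 → 14 bp
Sorted largest to smallest: 43, 15, 14, 10, 7, 7, 5 bp.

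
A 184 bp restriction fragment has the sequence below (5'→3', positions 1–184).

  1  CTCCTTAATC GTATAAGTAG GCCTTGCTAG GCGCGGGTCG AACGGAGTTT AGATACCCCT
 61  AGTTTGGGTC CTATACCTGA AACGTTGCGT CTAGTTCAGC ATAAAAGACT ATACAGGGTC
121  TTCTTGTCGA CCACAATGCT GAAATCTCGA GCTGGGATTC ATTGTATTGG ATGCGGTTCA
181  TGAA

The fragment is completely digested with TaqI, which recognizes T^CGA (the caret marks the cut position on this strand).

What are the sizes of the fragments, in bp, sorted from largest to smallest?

89, 38, 37, 20 bp

TaqI sites (TCGA) start at positions 38, 127, 147.
TaqI cuts after the first base of each site, so after positions 38, 127, 147.
Linear molecule, 3 cuts → 4 fragments:
  1–38 → 38 bp
  39–127 → 89 bp
  128–147 → 20 bp
  148–184 → 37 bp
Sorted largest to smallest: 89, 38, 37, 20 bp.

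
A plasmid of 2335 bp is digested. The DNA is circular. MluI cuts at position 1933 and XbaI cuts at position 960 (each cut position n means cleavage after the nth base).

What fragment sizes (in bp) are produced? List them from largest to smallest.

1362, 973 bp

Combined cut positions (sorted): 960, 1933.
Circular molecule, 2 cuts → 2 fragments:
  1933 − 960 = 973 bp
  wrap: 2335 − 1933 + 960 = 1362 bp
Sorted largest to smallest: 1362, 973 bp.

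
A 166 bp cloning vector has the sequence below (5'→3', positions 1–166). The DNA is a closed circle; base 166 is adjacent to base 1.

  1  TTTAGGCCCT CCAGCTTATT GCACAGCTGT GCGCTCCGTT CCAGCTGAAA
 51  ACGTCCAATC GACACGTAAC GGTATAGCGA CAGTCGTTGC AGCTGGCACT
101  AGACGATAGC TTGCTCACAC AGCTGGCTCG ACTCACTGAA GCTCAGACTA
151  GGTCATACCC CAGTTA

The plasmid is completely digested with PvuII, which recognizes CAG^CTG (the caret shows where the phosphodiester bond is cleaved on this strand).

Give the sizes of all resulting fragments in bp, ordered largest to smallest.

PvuII sites (CAGCTG) start at positions 24, 42, 90, 120.
PvuII cuts after base 3 of each site, so after positions 26, 44, 92, 122.
Circular molecule, 4 cuts → 4 fragments:
  27–44 → 18 bp
  45–92 → 48 bp
  93–122 → 30 bp
  123–166 then 1–26 → 44 + 26 = 70 bp
Sorted largest to smallest: 70, 48, 30, 18 bp.

70, 48, 30, 18 bp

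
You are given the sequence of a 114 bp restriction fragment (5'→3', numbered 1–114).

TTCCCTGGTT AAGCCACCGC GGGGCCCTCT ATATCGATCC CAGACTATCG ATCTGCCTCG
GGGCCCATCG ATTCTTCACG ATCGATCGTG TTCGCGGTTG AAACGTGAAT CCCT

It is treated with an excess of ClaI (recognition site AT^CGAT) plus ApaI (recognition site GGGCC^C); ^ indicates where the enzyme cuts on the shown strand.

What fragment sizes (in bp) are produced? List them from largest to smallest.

ClaI sites (ATCGAT) start at positions 33, 47, 67, 81.
ClaI cuts after base 2 of each site, so after positions 34, 48, 68, 82.
ApaI sites (GGGCCC) start at positions 22, 61.
ApaI cuts after base 5 of each site (before the last base), so after positions 26, 65.
Combined cut positions: 26, 34, 48, 65, 68, 82.
Linear molecule, 6 cuts → 7 fragments:
  1–26 → 26 bp
  27–34 → 8 bp
  35–48 → 14 bp
  49–65 → 17 bp
  66–68 → 3 bp
  69–82 → 14 bp
  83–114 → 32 bp
Sorted largest to smallest: 32, 26, 17, 14, 14, 8, 3 bp.

32, 26, 17, 14, 14, 8, 3 bp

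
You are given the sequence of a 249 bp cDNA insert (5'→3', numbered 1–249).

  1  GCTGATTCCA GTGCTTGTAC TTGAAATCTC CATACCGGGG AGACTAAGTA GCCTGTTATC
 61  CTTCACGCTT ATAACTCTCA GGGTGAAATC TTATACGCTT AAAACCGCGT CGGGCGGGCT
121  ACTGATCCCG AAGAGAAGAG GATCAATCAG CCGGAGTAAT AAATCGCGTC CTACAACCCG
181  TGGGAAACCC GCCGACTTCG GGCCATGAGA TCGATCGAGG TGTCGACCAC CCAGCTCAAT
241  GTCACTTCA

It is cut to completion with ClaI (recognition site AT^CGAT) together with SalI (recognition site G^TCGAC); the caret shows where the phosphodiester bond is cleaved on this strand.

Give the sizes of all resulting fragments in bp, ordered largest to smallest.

The ClaI site (ATCGAT) starts at position 210.
ClaI cuts after base 2 of each site, so after position 211.
The SalI site (GTCGAC) starts at position 222.
SalI cuts after the first base of each site, so after position 222.
Combined cut positions: 211, 222.
Linear molecule, 2 cuts → 3 fragments:
  1–211 → 211 bp
  212–222 → 11 bp
  223–249 → 27 bp
Sorted largest to smallest: 211, 27, 11 bp.

211, 27, 11 bp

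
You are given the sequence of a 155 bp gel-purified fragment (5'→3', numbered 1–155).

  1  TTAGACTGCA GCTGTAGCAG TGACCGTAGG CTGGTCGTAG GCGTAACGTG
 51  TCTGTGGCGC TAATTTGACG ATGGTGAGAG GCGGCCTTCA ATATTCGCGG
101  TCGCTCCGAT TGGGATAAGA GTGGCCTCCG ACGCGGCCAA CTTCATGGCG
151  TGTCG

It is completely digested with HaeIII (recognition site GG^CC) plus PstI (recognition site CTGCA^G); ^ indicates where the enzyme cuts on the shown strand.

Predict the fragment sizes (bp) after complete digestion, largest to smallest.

74, 40, 19, 12, 10 bp

HaeIII sites (GGCC) start at positions 83, 123, 135.
HaeIII cuts after base 2 of each site, so after positions 84, 124, 136.
The PstI site (CTGCAG) starts at position 6.
PstI cuts after base 5 of each site (before the last base), so after position 10.
Combined cut positions: 10, 84, 124, 136.
Linear molecule, 4 cuts → 5 fragments:
  1–10 → 10 bp
  11–84 → 74 bp
  85–124 → 40 bp
  125–136 → 12 bp
  137–155 → 19 bp
Sorted largest to smallest: 74, 40, 19, 12, 10 bp.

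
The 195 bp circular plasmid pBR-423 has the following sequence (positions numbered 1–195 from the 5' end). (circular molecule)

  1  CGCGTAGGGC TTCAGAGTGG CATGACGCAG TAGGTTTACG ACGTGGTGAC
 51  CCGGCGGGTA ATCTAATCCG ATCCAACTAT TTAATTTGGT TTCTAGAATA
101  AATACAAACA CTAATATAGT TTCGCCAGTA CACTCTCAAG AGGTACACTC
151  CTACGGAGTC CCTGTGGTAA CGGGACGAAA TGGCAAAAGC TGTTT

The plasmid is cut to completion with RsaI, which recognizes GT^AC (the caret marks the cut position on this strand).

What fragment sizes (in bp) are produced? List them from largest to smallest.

RsaI sites (GTAC) start at positions 128, 143.
RsaI cuts after base 2 of each site, so after positions 129, 144.
Circular molecule, 2 cuts → 2 fragments:
  130–144 → 15 bp
  145–195 then 1–129 → 51 + 129 = 180 bp
Sorted largest to smallest: 180, 15 bp.

180, 15 bp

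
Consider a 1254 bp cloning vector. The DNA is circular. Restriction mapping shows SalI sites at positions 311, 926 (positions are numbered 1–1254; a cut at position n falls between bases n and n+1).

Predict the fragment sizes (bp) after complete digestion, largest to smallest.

Circular molecule, 2 cuts → 2 fragments:
  926 − 311 = 615 bp
  wrap: 1254 − 926 + 311 = 639 bp
Sorted largest to smallest: 639, 615 bp.

639, 615 bp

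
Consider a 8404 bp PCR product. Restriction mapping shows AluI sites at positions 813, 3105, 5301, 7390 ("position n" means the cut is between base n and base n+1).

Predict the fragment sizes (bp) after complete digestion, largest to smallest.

Linear molecule, 4 cuts → 5 fragments:
  813 − 0 = 813 bp
  3105 − 813 = 2292 bp
  5301 − 3105 = 2196 bp
  7390 − 5301 = 2089 bp
  8404 − 7390 = 1014 bp
Sorted largest to smallest: 2292, 2196, 2089, 1014, 813 bp.

2292, 2196, 2089, 1014, 813 bp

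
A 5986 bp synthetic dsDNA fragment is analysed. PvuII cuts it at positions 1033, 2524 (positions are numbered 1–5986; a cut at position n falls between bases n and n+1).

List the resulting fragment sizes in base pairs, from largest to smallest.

Linear molecule, 2 cuts → 3 fragments:
  1033 − 0 = 1033 bp
  2524 − 1033 = 1491 bp
  5986 − 2524 = 3462 bp
Sorted largest to smallest: 3462, 1491, 1033 bp.

3462, 1491, 1033 bp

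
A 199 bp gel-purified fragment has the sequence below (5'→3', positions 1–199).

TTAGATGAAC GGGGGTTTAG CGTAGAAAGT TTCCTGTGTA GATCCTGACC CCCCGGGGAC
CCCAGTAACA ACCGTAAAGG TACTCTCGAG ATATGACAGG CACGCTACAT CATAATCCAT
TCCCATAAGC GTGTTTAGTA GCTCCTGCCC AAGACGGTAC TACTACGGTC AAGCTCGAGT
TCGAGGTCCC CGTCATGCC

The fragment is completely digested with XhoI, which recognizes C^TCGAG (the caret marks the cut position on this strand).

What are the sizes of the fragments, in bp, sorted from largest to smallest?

89, 85, 25 bp

XhoI sites (CTCGAG) start at positions 85, 174.
XhoI cuts after the first base of each site, so after positions 85, 174.
Linear molecule, 2 cuts → 3 fragments:
  1–85 → 85 bp
  86–174 → 89 bp
  175–199 → 25 bp
Sorted largest to smallest: 89, 85, 25 bp.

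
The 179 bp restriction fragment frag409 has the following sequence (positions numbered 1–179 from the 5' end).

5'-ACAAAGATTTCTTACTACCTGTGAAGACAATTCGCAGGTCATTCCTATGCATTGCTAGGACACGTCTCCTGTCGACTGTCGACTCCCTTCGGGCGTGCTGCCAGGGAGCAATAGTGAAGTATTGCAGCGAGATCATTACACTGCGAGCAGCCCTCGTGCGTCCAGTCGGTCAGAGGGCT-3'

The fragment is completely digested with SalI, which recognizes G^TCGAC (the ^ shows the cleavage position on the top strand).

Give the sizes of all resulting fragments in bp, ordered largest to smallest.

101, 71, 7 bp

SalI sites (GTCGAC) start at positions 71, 78.
SalI cuts after the first base of each site, so after positions 71, 78.
Linear molecule, 2 cuts → 3 fragments:
  1–71 → 71 bp
  72–78 → 7 bp
  79–179 → 101 bp
Sorted largest to smallest: 101, 71, 7 bp.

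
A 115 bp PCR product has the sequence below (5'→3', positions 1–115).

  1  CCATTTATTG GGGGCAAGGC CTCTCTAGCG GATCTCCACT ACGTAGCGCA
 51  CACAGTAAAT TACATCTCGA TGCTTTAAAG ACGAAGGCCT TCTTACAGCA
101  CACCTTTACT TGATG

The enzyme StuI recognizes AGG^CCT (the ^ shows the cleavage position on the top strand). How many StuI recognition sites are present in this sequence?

AGGCCT occurs starting at positions 17, 85.
StuI cuts at 2 sites.

2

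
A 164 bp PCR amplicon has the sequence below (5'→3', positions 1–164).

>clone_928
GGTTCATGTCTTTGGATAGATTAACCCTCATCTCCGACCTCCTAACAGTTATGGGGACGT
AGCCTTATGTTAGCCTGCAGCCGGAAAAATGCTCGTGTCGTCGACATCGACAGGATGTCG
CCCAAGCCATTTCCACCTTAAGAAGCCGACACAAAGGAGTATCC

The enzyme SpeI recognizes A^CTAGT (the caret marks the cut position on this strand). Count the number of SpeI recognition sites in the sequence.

0

No occurrence of ACTAGT is present in the sequence.
SpeI does not cut: 0 sites.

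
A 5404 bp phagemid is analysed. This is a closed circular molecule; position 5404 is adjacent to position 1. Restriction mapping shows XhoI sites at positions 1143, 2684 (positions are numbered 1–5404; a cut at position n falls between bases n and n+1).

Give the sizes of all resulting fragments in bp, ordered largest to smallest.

3863, 1541 bp

Circular molecule, 2 cuts → 2 fragments:
  2684 − 1143 = 1541 bp
  wrap: 5404 − 2684 + 1143 = 3863 bp
Sorted largest to smallest: 3863, 1541 bp.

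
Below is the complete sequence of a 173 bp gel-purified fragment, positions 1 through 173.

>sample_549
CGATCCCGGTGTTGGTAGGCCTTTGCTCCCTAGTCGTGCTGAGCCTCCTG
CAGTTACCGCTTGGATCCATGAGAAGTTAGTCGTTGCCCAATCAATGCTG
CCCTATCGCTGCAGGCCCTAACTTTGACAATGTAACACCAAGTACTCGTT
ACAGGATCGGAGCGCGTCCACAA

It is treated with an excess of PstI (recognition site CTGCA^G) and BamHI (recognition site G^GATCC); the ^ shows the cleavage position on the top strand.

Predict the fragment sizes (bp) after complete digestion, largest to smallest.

PstI sites (CTGCAG) start at positions 48, 109.
PstI cuts after base 5 of each site (before the last base), so after positions 52, 113.
The BamHI site (GGATCC) starts at position 63.
BamHI cuts after the first base of each site, so after position 63.
Combined cut positions: 52, 63, 113.
Linear molecule, 3 cuts → 4 fragments:
  1–52 → 52 bp
  53–63 → 11 bp
  64–113 → 50 bp
  114–173 → 60 bp
Sorted largest to smallest: 60, 52, 50, 11 bp.

60, 52, 50, 11 bp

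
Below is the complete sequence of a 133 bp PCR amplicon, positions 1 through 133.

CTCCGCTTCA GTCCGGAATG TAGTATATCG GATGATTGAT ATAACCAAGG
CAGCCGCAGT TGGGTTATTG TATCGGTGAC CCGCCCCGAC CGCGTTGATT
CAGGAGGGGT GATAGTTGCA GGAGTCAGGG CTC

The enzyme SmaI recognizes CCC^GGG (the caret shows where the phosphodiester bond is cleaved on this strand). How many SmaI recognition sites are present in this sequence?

No occurrence of CCCGGG is present in the sequence.
SmaI does not cut: 0 sites.

0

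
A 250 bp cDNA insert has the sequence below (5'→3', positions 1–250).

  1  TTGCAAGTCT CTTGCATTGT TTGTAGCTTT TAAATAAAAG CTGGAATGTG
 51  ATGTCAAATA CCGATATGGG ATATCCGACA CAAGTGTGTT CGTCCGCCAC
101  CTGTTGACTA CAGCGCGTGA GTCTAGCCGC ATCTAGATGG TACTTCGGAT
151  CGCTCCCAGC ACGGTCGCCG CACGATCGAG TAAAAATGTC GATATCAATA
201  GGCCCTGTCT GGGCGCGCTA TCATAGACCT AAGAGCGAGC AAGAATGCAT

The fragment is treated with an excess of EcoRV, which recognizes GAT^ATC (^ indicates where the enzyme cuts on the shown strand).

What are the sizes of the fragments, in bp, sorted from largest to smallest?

121, 72, 57 bp

EcoRV sites (GATATC) start at positions 70, 191.
EcoRV cuts after base 3 of each site, so after positions 72, 193.
Linear molecule, 2 cuts → 3 fragments:
  1–72 → 72 bp
  73–193 → 121 bp
  194–250 → 57 bp
Sorted largest to smallest: 121, 72, 57 bp.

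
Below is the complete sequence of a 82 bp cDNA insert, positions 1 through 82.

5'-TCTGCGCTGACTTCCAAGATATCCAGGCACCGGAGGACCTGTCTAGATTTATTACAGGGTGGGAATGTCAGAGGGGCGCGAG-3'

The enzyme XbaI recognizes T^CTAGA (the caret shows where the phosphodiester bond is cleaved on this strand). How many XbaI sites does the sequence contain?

TCTAGA occurs starting at position 42.
XbaI cuts at 1 site.

1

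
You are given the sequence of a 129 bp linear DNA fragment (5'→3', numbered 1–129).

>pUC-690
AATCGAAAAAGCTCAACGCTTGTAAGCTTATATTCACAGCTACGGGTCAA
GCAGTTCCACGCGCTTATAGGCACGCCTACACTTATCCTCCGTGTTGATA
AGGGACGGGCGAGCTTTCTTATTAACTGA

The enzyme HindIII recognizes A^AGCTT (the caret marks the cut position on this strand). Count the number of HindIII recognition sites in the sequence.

AAGCTT occurs starting at position 24.
HindIII cuts at 1 site.

1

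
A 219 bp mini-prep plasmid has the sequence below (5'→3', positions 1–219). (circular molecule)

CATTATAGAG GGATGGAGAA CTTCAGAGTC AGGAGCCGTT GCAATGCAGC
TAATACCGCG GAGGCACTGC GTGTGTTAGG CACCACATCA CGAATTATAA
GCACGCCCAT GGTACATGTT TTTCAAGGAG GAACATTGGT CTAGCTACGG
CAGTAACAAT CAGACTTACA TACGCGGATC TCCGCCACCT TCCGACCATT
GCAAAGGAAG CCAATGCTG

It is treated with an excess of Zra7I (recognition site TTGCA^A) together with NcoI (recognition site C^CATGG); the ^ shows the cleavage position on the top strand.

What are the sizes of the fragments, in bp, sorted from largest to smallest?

Zra7I sites (TTGCAA) start at positions 39, 199.
Zra7I cuts after base 5 of each site (before the last base), so after positions 43, 203.
The NcoI site (CCATGG) starts at position 107.
NcoI cuts after the first base of each site, so after position 107.
Combined cut positions: 43, 107, 203.
Circular molecule, 3 cuts → 3 fragments:
  44–107 → 64 bp
  108–203 → 96 bp
  204–219 then 1–43 → 16 + 43 = 59 bp
Sorted largest to smallest: 96, 64, 59 bp.

96, 64, 59 bp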